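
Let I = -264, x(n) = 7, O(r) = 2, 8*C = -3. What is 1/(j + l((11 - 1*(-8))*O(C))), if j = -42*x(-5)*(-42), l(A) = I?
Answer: 1/12084 ≈ 8.2754e-5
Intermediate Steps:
C = -3/8 (C = (⅛)*(-3) = -3/8 ≈ -0.37500)
l(A) = -264
j = 12348 (j = -42*7*(-42) = -294*(-42) = 12348)
1/(j + l((11 - 1*(-8))*O(C))) = 1/(12348 - 264) = 1/12084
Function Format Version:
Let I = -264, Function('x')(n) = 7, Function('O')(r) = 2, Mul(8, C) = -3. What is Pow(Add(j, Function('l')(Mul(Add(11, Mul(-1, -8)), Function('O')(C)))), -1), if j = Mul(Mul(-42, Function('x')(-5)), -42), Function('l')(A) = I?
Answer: Rational(1, 12084) ≈ 8.2754e-5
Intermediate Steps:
C = Rational(-3, 8) (C = Mul(Rational(1, 8), -3) = Rational(-3, 8) ≈ -0.37500)
Function('l')(A) = -264
j = 12348 (j = Mul(Mul(-42, 7), -42) = Mul(-294, -42) = 12348)
Pow(Add(j, Function('l')(Mul(Add(11, Mul(-1, -8)), Function('O')(C)))), -1) = Pow(Add(12348, -264), -1) = Pow(12084, -1) = Rational(1, 12084)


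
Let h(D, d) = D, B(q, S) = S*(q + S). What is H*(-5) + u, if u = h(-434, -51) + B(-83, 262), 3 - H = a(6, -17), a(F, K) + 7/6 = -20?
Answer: 278059/6 ≈ 46343.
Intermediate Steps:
a(F, K) = -127/6 (a(F, K) = -7/6 - 20 = -127/6)
H = 145/6 (H = 3 - 1*(-127/6) = 3 + 127/6 = 145/6 ≈ 24.167)
B(q, S) = S*(S + q)
u = 46464 (u = -434 + 262*(262 - 83) = -434 + 262*179 = -434 + 46898 = 46464)
H*(-5) + u = (145/6)*(-5) + 46464 = -725/6 + 46464 = 278059/6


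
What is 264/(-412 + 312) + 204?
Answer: 5034/25 ≈ 201.36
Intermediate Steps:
264/(-412 + 312) + 204 = 264/(-100) + 204 = -1/100*264 + 204 = -66/25 + 204 = 5034/25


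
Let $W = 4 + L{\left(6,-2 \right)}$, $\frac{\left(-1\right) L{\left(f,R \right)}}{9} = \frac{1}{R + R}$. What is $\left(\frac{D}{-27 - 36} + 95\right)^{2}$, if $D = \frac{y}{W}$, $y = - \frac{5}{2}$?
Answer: $\frac{895625329}{99225} \approx 9026.2$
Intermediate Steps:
$L{\left(f,R \right)} = - \frac{9}{2 R}$ ($L{\left(f,R \right)} = - \frac{9}{R + R} = - \frac{9}{2 R}$)
$y = - \frac{5}{2}$ ($y = \left(-5\right) \frac{1}{2} = - \frac{5}{2} \approx -2.5$)
$W = \frac{25}{4}$ ($W = 4 - \frac{9}{2 \left(-2\right)} = 4 - - \frac{9}{4} = 4 + \frac{9}{4} = \frac{25}{4} \approx 6.25$)
$D = - \frac{2}{5}$ ($D = - \frac{5}{2 \cdot \frac{25}{4}} = \left(- \frac{5}{2}\right) \frac{4}{25} = - \frac{2}{5} \approx -0.4$)
$\left(\frac{D}{-27 - 36} + 95\right)^{2} = \left(\frac{1}{-27 - 36} \left(- \frac{2}{5}\right) + 95\right)^{2} = \left(\frac{1}{-63} \left(- \frac{2}{5}\right) + 95\right)^{2} = \left(\left(- \frac{1}{63}\right) \left(- \frac{2}{5}\right) + 95\right)^{2} = \left(\frac{2}{315} + 95\right)^{2} = \left(\frac{29927}{315}\right)^{2} = \frac{895625329}{99225}$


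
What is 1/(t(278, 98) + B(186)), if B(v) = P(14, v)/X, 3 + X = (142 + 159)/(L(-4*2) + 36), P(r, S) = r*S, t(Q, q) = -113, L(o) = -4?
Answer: 205/60163 ≈ 0.0034074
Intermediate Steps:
P(r, S) = S*r
X = 205/32 (X = -3 + (142 + 159)/(-4 + 36) = -3 + 301/32 = 205/32 ≈ 6.4063)
B(v) = 448*v/205 (B(v) = (v*14)/(205/32) = (14*v)*(32/205) = 448*v/205)
1/(t(278, 98) + B(186)) = 1/(-113 + (448/205)*186) = 1/(-113 + 83328/205) = 1/(60163/205) = 205/60163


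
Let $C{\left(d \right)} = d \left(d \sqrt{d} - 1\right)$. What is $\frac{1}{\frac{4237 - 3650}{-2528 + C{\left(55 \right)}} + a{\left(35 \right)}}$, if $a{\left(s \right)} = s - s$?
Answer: $- \frac{2583}{587} + \frac{3025 \sqrt{55}}{587} \approx 33.818$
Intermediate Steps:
$C{\left(d \right)} = d \left(-1 + d^{\frac{3}{2}}\right)$ ($C{\left(d \right)} = d \left(d^{\frac{3}{2}} - 1\right) = d \left(-1 + d^{\frac{3}{2}}\right)$)
$a{\left(s \right)} = 0$
$\frac{1}{\frac{4237 - 3650}{-2528 + C{\left(55 \right)}} + a{\left(35 \right)}} = \frac{1}{\frac{4237 - 3650}{-2528 + \left(55^{\frac{5}{2}} - 55\right)} + 0} = \frac{1}{\frac{587}{-2528 - \left(55 - 3025 \sqrt{55}\right)} + 0} = \frac{1}{\frac{587}{-2583 + 3025 \sqrt{55}} + 0} = \frac{1}{587 \frac{1}{-2583 + 3025 \sqrt{55}}} = - \frac{2583}{587} + \frac{3025 \sqrt{55}}{587}$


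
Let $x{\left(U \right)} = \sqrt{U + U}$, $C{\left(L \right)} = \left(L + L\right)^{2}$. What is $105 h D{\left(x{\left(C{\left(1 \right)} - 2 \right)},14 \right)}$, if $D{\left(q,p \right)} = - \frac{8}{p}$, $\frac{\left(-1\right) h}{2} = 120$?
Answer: $14400$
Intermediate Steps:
$C{\left(L \right)} = 4 L^{2}$ ($C{\left(L \right)} = \left(2 L\right)^{2} = 4 L^{2}$)
$h = -240$ ($h = \left(-2\right) 120 = -240$)
$x{\left(U \right)} = \sqrt{2} \sqrt{U}$ ($x{\left(U \right)} = \sqrt{2 U} = \sqrt{2} \sqrt{U}$)
$105 h D{\left(x{\left(C{\left(1 \right)} - 2 \right)},14 \right)} = 105 \left(-240\right) \left(- \frac{8}{14}\right) = - 25200 \left(\left(-8\right) \frac{1}{14}\right) = \left(-25200\right) \left(- \frac{4}{7}\right) = 14400$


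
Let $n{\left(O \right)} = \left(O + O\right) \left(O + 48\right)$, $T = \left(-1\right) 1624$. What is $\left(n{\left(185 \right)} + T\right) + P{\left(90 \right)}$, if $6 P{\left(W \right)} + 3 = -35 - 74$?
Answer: $\frac{253702}{3} \approx 84567.0$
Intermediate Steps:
$T = -1624$
$P{\left(W \right)} = - \frac{56}{3}$ ($P{\left(W \right)} = - \frac{1}{2} + \frac{-35 - 74}{6} = - \frac{1}{2} + \frac{1}{6} \left(-109\right) = - \frac{1}{2} - \frac{109}{6} = - \frac{56}{3}$)
$n{\left(O \right)} = 2 O \left(48 + O\right)$
$\left(n{\left(185 \right)} + T\right) + P{\left(90 \right)} = \left(2 \cdot 185 \left(48 + 185\right) - 1624\right) - \frac{56}{3} = \left(2 \cdot 185 \cdot 233 - 1624\right) - \frac{56}{3} = \left(86210 - 1624\right) - \frac{56}{3} = 84586 - \frac{56}{3} = \frac{253702}{3}$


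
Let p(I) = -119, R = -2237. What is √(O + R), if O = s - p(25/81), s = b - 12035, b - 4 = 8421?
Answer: 4*I*√358 ≈ 75.684*I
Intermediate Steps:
b = 8425 (b = 4 + 8421 = 8425)
s = -3610 (s = 8425 - 12035 = -3610)
O = -3491 (O = -3610 - 1*(-119) = -3610 + 119 = -3491)
√(O + R) = √(-3491 - 2237) = √(-5728) = 4*I*√358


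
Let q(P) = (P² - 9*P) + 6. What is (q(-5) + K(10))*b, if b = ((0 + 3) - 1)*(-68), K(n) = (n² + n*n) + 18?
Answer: -39984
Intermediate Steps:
K(n) = 18 + 2*n² (K(n) = (n² + n²) + 18 = 2*n² + 18 = 18 + 2*n²)
q(P) = 6 + P² - 9*P
b = -136 (b = (3 - 1)*(-68) = 2*(-68) = -136)
(q(-5) + K(10))*b = ((6 + (-5)² - 9*(-5)) + (18 + 2*10²))*(-136) = ((6 + 25 + 45) + (18 + 2*100))*(-136) = (76 + (18 + 200))*(-136) = (76 + 218)*(-136) = 294*(-136) = -39984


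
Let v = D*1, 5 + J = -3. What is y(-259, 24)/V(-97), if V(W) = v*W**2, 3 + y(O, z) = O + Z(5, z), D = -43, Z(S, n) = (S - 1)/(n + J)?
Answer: 1047/1618348 ≈ 0.00064696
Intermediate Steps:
J = -8 (J = -5 - 3 = -8)
Z(S, n) = (-1 + S)/(-8 + n) (Z(S, n) = (S - 1)/(n - 8) = (-1 + S)/(-8 + n))
y(O, z) = -3 + O + 4/(-8 + z) (y(O, z) = -3 + (O + (-1 + 5)/(-8 + z)) = -3 + (O + 4/(-8 + z)) = -3 + O + 4/(-8 + z))
v = -43 (v = -43*1 = -43)
V(W) = -43*W**2
y(-259, 24)/V(-97) = ((4 + (-8 + 24)*(-3 - 259))/(-8 + 24))/((-43*(-97)**2)) = ((4 + 16*(-262))/16)/((-43*9409)) = ((4 - 4192)/16)/(-404587) = ((1/16)*(-4188))*(-1/404587) = -1047/4*(-1/404587) = 1047/1618348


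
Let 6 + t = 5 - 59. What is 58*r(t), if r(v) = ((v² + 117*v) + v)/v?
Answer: 3364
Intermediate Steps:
t = -60 (t = -6 + (5 - 59) = -6 - 54 = -60)
r(v) = (v² + 118*v)/v
58*r(t) = 58*(118 - 60) = 58*58 = 3364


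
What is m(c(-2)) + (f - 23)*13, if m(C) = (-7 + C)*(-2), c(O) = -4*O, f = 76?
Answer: 687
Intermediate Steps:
m(C) = 14 - 2*C
m(c(-2)) + (f - 23)*13 = (14 - (-8)*(-2)) + (76 - 23)*13 = (14 - 2*8) + 53*13 = (14 - 16) + 689 = -2 + 689 = 687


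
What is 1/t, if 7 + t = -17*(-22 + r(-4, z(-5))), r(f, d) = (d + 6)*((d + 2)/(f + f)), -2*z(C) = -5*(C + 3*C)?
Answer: 1/4855 ≈ 0.00020597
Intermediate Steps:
z(C) = 10*C (z(C) = -(-5)*(C + 3*C)/2 = -(-5)*4*C/2 = -(-10)*C = 10*C)
r(f, d) = (2 + d)*(6 + d)/(2*f) (r(f, d) = (6 + d)*((2 + d)/((2*f))) = (6 + d)*((2 + d)*(1/(2*f))) = (6 + d)*((2 + d)/(2*f)) = (2 + d)*(6 + d)/(2*f))
t = 4855 (t = -7 - 17*(-22 + (1/2)*(12 + (10*(-5))**2 + 8*(10*(-5)))/(-4)) = -7 - 17*(-22 + (1/2)*(-1/4)*(12 + (-50)**2 + 8*(-50))) = -7 - 17*(-22 + (1/2)*(-1/4)*(12 + 2500 - 400)) = -7 - 17*(-22 + (1/2)*(-1/4)*2112) = -7 - 17*(-22 - 264) = -7 - 17*(-286) = -7 + 4862 = 4855)
1/t = 1/4855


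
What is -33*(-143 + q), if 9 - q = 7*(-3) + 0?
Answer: 3729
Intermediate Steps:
q = 30 (q = 9 - (7*(-3) + 0) = 9 - (-21 + 0) = 9 - 1*(-21) = 9 + 21 = 30)
-33*(-143 + q) = -33*(-143 + 30) = -33*(-113) = 3729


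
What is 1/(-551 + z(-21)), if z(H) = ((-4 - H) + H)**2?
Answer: -1/535 ≈ -0.0018692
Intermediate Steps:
z(H) = 16 (z(H) = (-4)**2 = 16)
1/(-551 + z(-21)) = 1/(-551 + 16) = 1/(-535) = -1/535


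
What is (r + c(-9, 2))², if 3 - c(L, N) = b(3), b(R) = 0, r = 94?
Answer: 9409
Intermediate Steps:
c(L, N) = 3 (c(L, N) = 3 - 1*0 = 3 + 0 = 3)
(r + c(-9, 2))² = (94 + 3)² = 97² = 9409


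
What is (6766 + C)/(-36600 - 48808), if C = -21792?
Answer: 7513/42704 ≈ 0.17593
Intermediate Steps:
(6766 + C)/(-36600 - 48808) = (6766 - 21792)/(-36600 - 48808) = -15026/(-85408) = -15026*(-1/85408) = 7513/42704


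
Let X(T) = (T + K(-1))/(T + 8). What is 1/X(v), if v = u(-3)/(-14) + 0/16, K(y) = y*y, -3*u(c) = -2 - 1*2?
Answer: 166/19 ≈ 8.7368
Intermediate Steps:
u(c) = 4/3 (u(c) = -(-2 - 1*2)/3 = -(-2 - 2)/3 = -1/3*(-4) = 4/3)
K(y) = y**2
v = -2/21 (v = (4/3)/(-14) + 0/16 = (4/3)*(-1/14) + 0*(1/16) = -2/21 + 0 = -2/21 ≈ -0.095238)
X(T) = (1 + T)/(8 + T) (X(T) = (T + (-1)**2)/(T + 8) = (T + 1)/(8 + T) = (1 + T)/(8 + T))
1/X(v) = 1/((1 - 2/21)/(8 - 2/21)) = 1/((19/21)/(166/21)) = 1/((21/166)*(19/21)) = 1/(19/166) = 166/19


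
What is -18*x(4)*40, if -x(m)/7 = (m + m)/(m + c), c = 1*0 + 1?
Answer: 8064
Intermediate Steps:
c = 1 (c = 0 + 1 = 1)
x(m) = -14*m/(1 + m) (x(m) = -7*(m + m)/(m + 1) = -7*2*m/(1 + m) = -14*m/(1 + m))
-18*x(4)*40 = -(-252)*4/(1 + 4)*40 = -(-252)*4/5*40 = -18*(-56/5)*40 = (1008/5)*40 = 8064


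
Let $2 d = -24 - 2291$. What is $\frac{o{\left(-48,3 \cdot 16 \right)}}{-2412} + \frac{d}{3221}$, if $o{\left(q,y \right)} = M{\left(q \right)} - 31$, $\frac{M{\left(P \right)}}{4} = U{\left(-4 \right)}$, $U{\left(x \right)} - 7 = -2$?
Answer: $- \frac{2756459}{7769052} \approx -0.3548$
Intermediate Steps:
$U{\left(x \right)} = 5$ ($U{\left(x \right)} = 7 - 2 = 5$)
$M{\left(P \right)} = 20$ ($M{\left(P \right)} = 4 \cdot 5 = 20$)
$d = - \frac{2315}{2}$ ($d = \frac{-24 - 2291}{2} = \frac{1}{2} \left(-2315\right) = - \frac{2315}{2} \approx -1157.5$)
$o{\left(q,y \right)} = -11$ ($o{\left(q,y \right)} = 20 - 31 = -11$)
$\frac{o{\left(-48,3 \cdot 16 \right)}}{-2412} + \frac{d}{3221} = - \frac{11}{-2412} - \frac{2315}{2 \cdot 3221} = \left(-11\right) \left(- \frac{1}{2412}\right) - \frac{2315}{6442} = \frac{11}{2412} - \frac{2315}{6442} = - \frac{2756459}{7769052}$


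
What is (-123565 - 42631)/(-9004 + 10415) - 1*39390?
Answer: -55745486/1411 ≈ -39508.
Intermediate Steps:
(-123565 - 42631)/(-9004 + 10415) - 1*39390 = -166196/1411 - 39390 = -55745486/1411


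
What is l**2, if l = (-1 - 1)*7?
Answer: 196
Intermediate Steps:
l = -14 (l = -2*7 = -14)
l**2 = (-14)**2 = 196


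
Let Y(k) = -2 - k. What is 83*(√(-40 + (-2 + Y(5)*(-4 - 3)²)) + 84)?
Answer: 6972 + 83*I*√385 ≈ 6972.0 + 1628.6*I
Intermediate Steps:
83*(√(-40 + (-2 + Y(5)*(-4 - 3)²)) + 84) = 83*(√(-40 + (-2 + (-2 - 1*5)*(-4 - 3)²)) + 84) = 83*(√(-40 + (-2 + (-2 - 5)*(-7)²)) + 84) = 83*(√(-40 + (-2 - 7*49)) + 84) = 83*(√(-40 + (-2 - 343)) + 84) = 83*(√(-40 - 345) + 84) = 83*(√(-385) + 84) = 83*(I*√385 + 84) = 83*(84 + I*√385) = 6972 + 83*I*√385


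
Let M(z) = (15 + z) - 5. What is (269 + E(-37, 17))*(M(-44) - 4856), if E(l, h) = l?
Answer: -1134480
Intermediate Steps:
M(z) = 10 + z
(269 + E(-37, 17))*(M(-44) - 4856) = (269 - 37)*((10 - 44) - 4856) = 232*(-34 - 4856) = 232*(-4890) = -1134480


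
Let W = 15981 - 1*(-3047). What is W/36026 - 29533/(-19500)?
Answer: 717500929/351253500 ≈ 2.0427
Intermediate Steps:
W = 19028 (W = 15981 + 3047 = 19028)
W/36026 - 29533/(-19500) = 19028/36026 - 29533/(-19500) = 19028*(1/36026) - 29533*(-1/19500) = 9514/18013 + 29533/19500 = 717500929/351253500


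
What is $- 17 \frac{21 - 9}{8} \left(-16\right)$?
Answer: $408$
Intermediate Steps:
$- 17 \frac{21 - 9}{8} \left(-16\right) = - 17 \left(21 - 9\right) \frac{1}{8} \left(-16\right) = - 17 \cdot 12 \cdot \frac{1}{8} \left(-16\right) = \left(-17\right) \frac{3}{2} \left(-16\right) = \left(- \frac{51}{2}\right) \left(-16\right) = 408$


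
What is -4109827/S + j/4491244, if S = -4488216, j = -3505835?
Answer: 680822778607/5039418295176 ≈ 0.13510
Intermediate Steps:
-4109827/S + j/4491244 = -4109827/(-4488216) - 3505835/4491244 = -4109827*(-1/4488216) - 3505835*1/4491244 = 4109827/4488216 - 3505835/4491244 = 680822778607/5039418295176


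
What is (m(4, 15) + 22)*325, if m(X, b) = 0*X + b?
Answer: 12025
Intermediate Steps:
m(X, b) = b (m(X, b) = 0 + b = b)
(m(4, 15) + 22)*325 = (15 + 22)*325 = 37*325 = 12025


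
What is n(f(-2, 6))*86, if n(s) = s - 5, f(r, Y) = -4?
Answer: -774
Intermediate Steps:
n(s) = -5 + s
n(f(-2, 6))*86 = (-5 - 4)*86 = -9*86 = -774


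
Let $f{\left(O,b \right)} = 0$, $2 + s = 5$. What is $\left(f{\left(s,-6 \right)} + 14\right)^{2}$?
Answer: $196$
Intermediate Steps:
$s = 3$ ($s = -2 + 5 = 3$)
$\left(f{\left(s,-6 \right)} + 14\right)^{2} = \left(0 + 14\right)^{2} = 14^{2} = 196$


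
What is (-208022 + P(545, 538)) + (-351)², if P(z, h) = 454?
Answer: -84367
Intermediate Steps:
(-208022 + P(545, 538)) + (-351)² = (-208022 + 454) + (-351)² = -207568 + 123201 = -84367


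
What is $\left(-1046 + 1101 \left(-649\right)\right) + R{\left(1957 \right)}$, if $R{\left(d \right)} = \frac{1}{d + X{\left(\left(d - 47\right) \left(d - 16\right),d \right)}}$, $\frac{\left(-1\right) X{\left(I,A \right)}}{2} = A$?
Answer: $- \frac{1400419416}{1957} \approx -7.156 \cdot 10^{5}$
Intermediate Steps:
$X{\left(I,A \right)} = - 2 A$
$R{\left(d \right)} = - \frac{1}{d}$ ($R{\left(d \right)} = \frac{1}{d - 2 d} = \frac{1}{\left(-1\right) d} = - \frac{1}{d}$)
$\left(-1046 + 1101 \left(-649\right)\right) + R{\left(1957 \right)} = \left(-1046 + 1101 \left(-649\right)\right) - \frac{1}{1957} = \left(-1046 - 714549\right) - \frac{1}{1957} = -715595 - \frac{1}{1957} = - \frac{1400419416}{1957}$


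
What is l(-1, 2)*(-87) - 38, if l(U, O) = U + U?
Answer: 136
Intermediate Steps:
l(U, O) = 2*U
l(-1, 2)*(-87) - 38 = (2*(-1))*(-87) - 38 = -2*(-87) - 38 = 174 - 38 = 136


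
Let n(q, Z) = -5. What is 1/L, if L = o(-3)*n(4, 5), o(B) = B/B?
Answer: -1/5 ≈ -0.20000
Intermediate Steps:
o(B) = 1
L = -5 (L = 1*(-5) = -5)
1/L = 1/(-5) = -1/5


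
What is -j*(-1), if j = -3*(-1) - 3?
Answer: 0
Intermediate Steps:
j = 0 (j = 3 - 3 = 0)
-j*(-1) = -1*0*(-1) = 0*(-1) = 0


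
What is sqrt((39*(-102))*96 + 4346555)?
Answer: sqrt(3964667) ≈ 1991.1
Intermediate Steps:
sqrt((39*(-102))*96 + 4346555) = sqrt(-3978*96 + 4346555) = sqrt(-381888 + 4346555) = sqrt(3964667)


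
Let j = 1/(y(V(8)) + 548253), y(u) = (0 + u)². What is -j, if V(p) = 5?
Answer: -1/548278 ≈ -1.8239e-6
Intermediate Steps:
y(u) = u²
j = 1/548278 (j = 1/(5² + 548253) = 1/(25 + 548253) = 1/548278 ≈ 1.8239e-6)
-j = -1*1/548278 = -1/548278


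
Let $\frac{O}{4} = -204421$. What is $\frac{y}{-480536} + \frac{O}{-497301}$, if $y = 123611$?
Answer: $\frac{6764382137}{4876959864} \approx 1.387$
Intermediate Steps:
$O = -817684$ ($O = 4 \left(-204421\right) = -817684$)
$\frac{y}{-480536} + \frac{O}{-497301} = \frac{123611}{-480536} - \frac{817684}{-497301} = 123611 \left(- \frac{1}{480536}\right) - - \frac{116812}{71043} = - \frac{123611}{480536} + \frac{116812}{71043} = \frac{6764382137}{4876959864}$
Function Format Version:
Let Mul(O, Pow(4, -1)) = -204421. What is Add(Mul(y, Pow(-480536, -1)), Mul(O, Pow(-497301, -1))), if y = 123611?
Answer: Rational(6764382137, 4876959864) ≈ 1.3870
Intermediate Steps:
O = -817684 (O = Mul(4, -204421) = -817684)
Add(Mul(y, Pow(-480536, -1)), Mul(O, Pow(-497301, -1))) = Add(Mul(123611, Pow(-480536, -1)), Mul(-817684, Pow(-497301, -1))) = Add(Mul(123611, Rational(-1, 480536)), Mul(-817684, Rational(-1, 497301))) = Add(Rational(-123611, 480536), Rational(116812, 71043)) = Rational(6764382137, 4876959864)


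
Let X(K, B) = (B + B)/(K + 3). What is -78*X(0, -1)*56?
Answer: 2912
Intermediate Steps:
X(K, B) = 2*B/(3 + K) (X(K, B) = (2*B)/(3 + K) = 2*B/(3 + K))
-78*X(0, -1)*56 = -156*(-1)/(3 + 0)*56 = -156*(-1)/3*56 = -78*(-⅔)*56 = 52*56 = 2912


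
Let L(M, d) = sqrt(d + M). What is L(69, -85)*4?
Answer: 16*I ≈ 16.0*I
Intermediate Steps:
L(M, d) = sqrt(M + d)
L(69, -85)*4 = sqrt(69 - 85)*4 = sqrt(-16)*4 = (4*I)*4 = 16*I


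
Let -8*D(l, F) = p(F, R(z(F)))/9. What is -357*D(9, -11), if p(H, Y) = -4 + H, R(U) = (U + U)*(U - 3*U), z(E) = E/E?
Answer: -595/8 ≈ -74.375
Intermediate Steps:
z(E) = 1
R(U) = -4*U**2 (R(U) = (2*U)*(-2*U) = -4*U**2)
D(l, F) = 1/18 - F/72 (D(l, F) = -(-4 + F)/(8*9) = -(-4/9 + F/9)/8 = 1/18 - F/72)
-357*D(9, -11) = -357*(1/18 - 1/72*(-11)) = -357*(1/18 + 11/72) = -357*5/24 = -595/8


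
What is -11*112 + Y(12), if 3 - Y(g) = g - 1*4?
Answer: -1237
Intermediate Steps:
Y(g) = 7 - g (Y(g) = 3 - (g - 1*4) = 3 - (g - 4) = 3 - (-4 + g) = 3 + (4 - g) = 7 - g)
-11*112 + Y(12) = -11*112 + (7 - 1*12) = -1232 + (7 - 12) = -1232 - 5 = -1237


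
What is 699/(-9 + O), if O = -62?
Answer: -699/71 ≈ -9.8451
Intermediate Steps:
699/(-9 + O) = 699/(-9 - 62) = 699/(-71) = -1/71*699 = -699/71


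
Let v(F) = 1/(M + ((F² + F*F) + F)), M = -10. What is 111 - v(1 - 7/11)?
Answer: 125995/1134 ≈ 111.11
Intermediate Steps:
v(F) = 1/(-10 + F + 2*F²) (v(F) = 1/(-10 + ((F² + F*F) + F)) = 1/(-10 + ((F² + F²) + F)) = 1/(-10 + (2*F² + F)) = 1/(-10 + (F + 2*F²)) = 1/(-10 + F + 2*F²))
111 - v(1 - 7/11) = 111 - 1/(-10 + (1 - 7/11) + 2*(1 - 7/11)²) = 111 - 1/(-10 + 4/11 + 2*(4/11)²) = 111 - 1/(-10 + 4/11 + 2*(16/121)) = 111 - 1/(-10 + 4/11 + 32/121) = 111 - 1/(-1134/121) = 111 - 1*(-121/1134) = 111 + 121/1134 = 125995/1134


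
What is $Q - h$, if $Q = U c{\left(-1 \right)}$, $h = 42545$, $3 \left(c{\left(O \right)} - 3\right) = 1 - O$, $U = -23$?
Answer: $- \frac{127888}{3} \approx -42629.0$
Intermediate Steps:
$c{\left(O \right)} = \frac{10}{3} - \frac{O}{3}$ ($c{\left(O \right)} = 3 + \frac{1 - O}{3} = 3 - \left(- \frac{1}{3} + \frac{O}{3}\right) = \frac{10}{3} - \frac{O}{3}$)
$Q = - \frac{253}{3}$ ($Q = - 23 \left(\frac{10}{3} - - \frac{1}{3}\right) = - 23 \left(\frac{10}{3} + \frac{1}{3}\right) = \left(-23\right) \frac{11}{3} = - \frac{253}{3} \approx -84.333$)
$Q - h = - \frac{253}{3} - 42545 = - \frac{127888}{3}$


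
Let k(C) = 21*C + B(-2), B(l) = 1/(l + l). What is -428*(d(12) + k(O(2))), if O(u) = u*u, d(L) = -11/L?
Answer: -106358/3 ≈ -35453.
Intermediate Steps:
B(l) = 1/(2*l)
O(u) = u²
k(C) = -¼ + 21*C (k(C) = 21*C + (½)/(-2) = 21*C + (½)*(-½) = 21*C - ¼ = -¼ + 21*C)
-428*(d(12) + k(O(2))) = -428*(-11/12 + (-¼ + 21*2²)) = -428*(-11*1/12 + (-¼ + 21*4)) = -428*(-11/12 + (-¼ + 84)) = -428*(-11/12 + 335/4) = -428*497/6 = -106358/3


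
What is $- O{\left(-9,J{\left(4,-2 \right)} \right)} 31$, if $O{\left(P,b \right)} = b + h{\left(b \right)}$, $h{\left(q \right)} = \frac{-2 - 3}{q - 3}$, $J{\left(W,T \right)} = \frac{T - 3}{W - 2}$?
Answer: $\frac{1085}{22} \approx 49.318$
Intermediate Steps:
$J{\left(W,T \right)} = \frac{-3 + T}{-2 + W}$
$h{\left(q \right)} = - \frac{5}{-3 + q}$
$O{\left(P,b \right)} = b - \frac{5}{-3 + b}$
$- O{\left(-9,J{\left(4,-2 \right)} \right)} 31 = - \frac{-5 + \frac{-3 - 2}{-2 + 4} \left(-3 + \frac{-3 - 2}{-2 + 4}\right)}{-3 + \frac{-3 - 2}{-2 + 4}} \cdot 31 = - \frac{-5 + \frac{1}{2} \left(-5\right) \left(-3 + \frac{1}{2} \left(-5\right)\right)}{-3 + \frac{1}{2} \left(-5\right)} 31 = - \frac{-5 - \frac{5 \left(-3 - \frac{5}{2}\right)}{2}}{-3 - \frac{5}{2}} \cdot 31 = - \frac{-5 - - \frac{55}{4}}{- \frac{11}{2}} \cdot 31 = - \frac{\left(-2\right) \left(-5 + \frac{55}{4}\right)}{11} \cdot 31 = - \frac{\left(-2\right) 35}{11 \cdot 4} \cdot 31 = \left(-1\right) \left(- \frac{35}{22}\right) 31 = \frac{35}{22} \cdot 31 = \frac{1085}{22}$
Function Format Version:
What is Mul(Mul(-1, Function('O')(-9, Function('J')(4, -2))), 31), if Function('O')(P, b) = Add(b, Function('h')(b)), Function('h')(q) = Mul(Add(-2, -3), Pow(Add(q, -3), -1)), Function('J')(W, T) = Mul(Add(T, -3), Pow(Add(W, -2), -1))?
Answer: Rational(1085, 22) ≈ 49.318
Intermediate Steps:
Function('J')(W, T) = Mul(Pow(Add(-2, W), -1), Add(-3, T)) (Function('J')(W, T) = Mul(Add(-3, T), Pow(Add(-2, W), -1)) = Mul(Pow(Add(-2, W), -1), Add(-3, T)))
Function('h')(q) = Mul(-5, Pow(Add(-3, q), -1))
Function('O')(P, b) = Add(b, Mul(-5, Pow(Add(-3, b), -1)))
Mul(Mul(-1, Function('O')(-9, Function('J')(4, -2))), 31) = Mul(Mul(-1, Mul(Pow(Add(-3, Mul(Pow(Add(-2, 4), -1), Add(-3, -2))), -1), Add(-5, Mul(Mul(Pow(Add(-2, 4), -1), Add(-3, -2)), Add(-3, Mul(Pow(Add(-2, 4), -1), Add(-3, -2))))))), 31) = Mul(Mul(-1, Mul(Pow(Add(-3, Mul(Pow(2, -1), -5)), -1), Add(-5, Mul(Mul(Pow(2, -1), -5), Add(-3, Mul(Pow(2, -1), -5)))))), 31) = Mul(Mul(-1, Mul(Pow(Add(-3, Mul(Rational(1, 2), -5)), -1), Add(-5, Mul(Mul(Rational(1, 2), -5), Add(-3, Mul(Rational(1, 2), -5)))))), 31) = Mul(Mul(-1, Mul(Pow(Add(-3, Rational(-5, 2)), -1), Add(-5, Mul(Rational(-5, 2), Add(-3, Rational(-5, 2)))))), 31) = Mul(Mul(-1, Mul(Pow(Rational(-11, 2), -1), Add(-5, Mul(Rational(-5, 2), Rational(-11, 2))))), 31) = Mul(Mul(-1, Mul(Rational(-2, 11), Add(-5, Rational(55, 4)))), 31) = Mul(Mul(-1, Mul(Rational(-2, 11), Rational(35, 4))), 31) = Mul(Mul(-1, Rational(-35, 22)), 31) = Mul(Rational(35, 22), 31) = Rational(1085, 22)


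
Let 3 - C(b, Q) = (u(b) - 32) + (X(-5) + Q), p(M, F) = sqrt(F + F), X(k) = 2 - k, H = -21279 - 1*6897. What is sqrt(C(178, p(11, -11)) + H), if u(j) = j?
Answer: sqrt(-28326 - I*sqrt(22)) ≈ 0.014 - 168.3*I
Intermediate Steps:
H = -28176 (H = -21279 - 6897 = -28176)
p(M, F) = sqrt(2)*sqrt(F) (p(M, F) = sqrt(2*F) = sqrt(2)*sqrt(F))
C(b, Q) = 28 - Q - b (C(b, Q) = 3 - ((b - 32) + ((2 - 1*(-5)) + Q)) = 3 - ((-32 + b) + ((2 + 5) + Q)) = 3 - ((-32 + b) + (7 + Q)) = 3 - (-25 + Q + b) = 3 + (25 - Q - b) = 28 - Q - b)
sqrt(C(178, p(11, -11)) + H) = sqrt((28 - sqrt(2)*sqrt(-11) - 1*178) - 28176) = sqrt((28 - sqrt(2)*I*sqrt(11) - 178) - 28176) = sqrt((28 - I*sqrt(22) - 178) - 28176) = sqrt((-150 - I*sqrt(22)) - 28176) = sqrt(-28326 - I*sqrt(22))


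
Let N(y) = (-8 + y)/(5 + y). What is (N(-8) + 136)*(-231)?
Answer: -32648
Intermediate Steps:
N(y) = (-8 + y)/(5 + y)
(N(-8) + 136)*(-231) = ((-8 - 8)/(5 - 8) + 136)*(-231) = (-16/(-3) + 136)*(-231) = (-⅓*(-16) + 136)*(-231) = (16/3 + 136)*(-231) = (424/3)*(-231) = -32648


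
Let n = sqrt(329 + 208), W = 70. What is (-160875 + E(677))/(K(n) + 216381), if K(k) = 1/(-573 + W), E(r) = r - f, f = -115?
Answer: -80521749/108839642 ≈ -0.73982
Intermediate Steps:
E(r) = 115 + r (E(r) = r - 1*(-115) = r + 115 = 115 + r)
n = sqrt(537) ≈ 23.173
K(k) = -1/503 (K(k) = 1/(-573 + 70) = 1/(-503) = -1/503)
(-160875 + E(677))/(K(n) + 216381) = (-160875 + (115 + 677))/(-1/503 + 216381) = (-160875 + 792)/(108839642/503) = -160083*503/108839642 = -80521749/108839642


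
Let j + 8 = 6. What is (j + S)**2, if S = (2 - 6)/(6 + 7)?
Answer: 900/169 ≈ 5.3254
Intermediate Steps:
S = -4/13 ≈ -0.30769
j = -2 (j = -8 + 6 = -2)
(j + S)**2 = (-2 - 4/13)**2 = (-30/13)**2 = 900/169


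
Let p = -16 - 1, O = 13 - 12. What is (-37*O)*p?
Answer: 629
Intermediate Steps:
O = 1
p = -17
(-37*O)*p = -37*1*(-17) = -37*(-17) = 629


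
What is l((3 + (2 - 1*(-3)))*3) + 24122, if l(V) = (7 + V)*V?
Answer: 24866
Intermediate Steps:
l(V) = V*(7 + V)
l((3 + (2 - 1*(-3)))*3) + 24122 = ((3 + (2 - 1*(-3)))*3)*(7 + (3 + (2 - 1*(-3)))*3) + 24122 = ((3 + (2 + 3))*3)*(7 + (3 + (2 + 3))*3) + 24122 = ((3 + 5)*3)*(7 + (3 + 5)*3) + 24122 = (8*3)*(7 + 8*3) + 24122 = 24*(7 + 24) + 24122 = 24*31 + 24122 = 744 + 24122 = 24866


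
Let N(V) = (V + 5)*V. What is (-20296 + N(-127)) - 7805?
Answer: -12607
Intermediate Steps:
N(V) = V*(5 + V) (N(V) = (5 + V)*V = V*(5 + V))
(-20296 + N(-127)) - 7805 = (-20296 - 127*(5 - 127)) - 7805 = (-20296 - 127*(-122)) - 7805 = (-20296 + 15494) - 7805 = -4802 - 7805 = -12607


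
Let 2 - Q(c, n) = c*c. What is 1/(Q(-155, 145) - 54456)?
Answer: -1/78479 ≈ -1.2742e-5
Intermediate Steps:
Q(c, n) = 2 - c² (Q(c, n) = 2 - c*c = 2 - c²)
1/(Q(-155, 145) - 54456) = 1/((2 - 1*(-155)²) - 54456) = 1/((2 - 1*24025) - 54456) = 1/((2 - 24025) - 54456) = 1/(-24023 - 54456) = 1/(-78479) = -1/78479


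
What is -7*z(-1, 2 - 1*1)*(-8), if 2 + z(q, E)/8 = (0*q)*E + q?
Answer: -1344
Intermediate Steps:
z(q, E) = -16 + 8*q (z(q, E) = -16 + 8*((0*q)*E + q) = -16 + 8*(0*E + q) = -16 + 8*(0 + q) = -16 + 8*q)
-7*z(-1, 2 - 1*1)*(-8) = -7*(-16 + 8*(-1))*(-8) = -7*(-16 - 8)*(-8) = -7*(-24)*(-8) = 168*(-8) = -1344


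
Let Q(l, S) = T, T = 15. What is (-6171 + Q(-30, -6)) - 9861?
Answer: -16017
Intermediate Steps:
Q(l, S) = 15
(-6171 + Q(-30, -6)) - 9861 = (-6171 + 15) - 9861 = -6156 - 9861 = -16017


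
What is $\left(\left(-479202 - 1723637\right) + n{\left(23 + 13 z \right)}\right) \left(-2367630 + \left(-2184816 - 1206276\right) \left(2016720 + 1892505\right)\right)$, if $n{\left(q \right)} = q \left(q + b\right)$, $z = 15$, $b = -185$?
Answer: $29106664531843757850$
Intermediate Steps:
$n{\left(q \right)} = q \left(-185 + q\right)$ ($n{\left(q \right)} = q \left(q - 185\right) = q \left(-185 + q\right)$)
$\left(\left(-479202 - 1723637\right) + n{\left(23 + 13 z \right)}\right) \left(-2367630 + \left(-2184816 - 1206276\right) \left(2016720 + 1892505\right)\right) = \left(\left(-479202 - 1723637\right) + \left(23 + 13 \cdot 15\right) \left(-185 + \left(23 + 13 \cdot 15\right)\right)\right) \left(-2367630 + \left(-2184816 - 1206276\right) \left(2016720 + 1892505\right)\right) = \left(\left(-479202 - 1723637\right) + \left(23 + 195\right) \left(-185 + \left(23 + 195\right)\right)\right) \left(-2367630 - 13256541623700\right) = \left(-2202839 + 218 \left(-185 + 218\right)\right) \left(-2367630 - 13256541623700\right) = \left(-2202839 + 218 \cdot 33\right) \left(-13256543991330\right) = \left(-2202839 + 7194\right) \left(-13256543991330\right) = \left(-2195645\right) \left(-13256543991330\right) = 29106664531843757850$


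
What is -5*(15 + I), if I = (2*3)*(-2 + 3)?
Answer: -105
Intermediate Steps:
I = 6 (I = 6*1 = 6)
-5*(15 + I) = -5*(15 + 6) = -5*21 = -105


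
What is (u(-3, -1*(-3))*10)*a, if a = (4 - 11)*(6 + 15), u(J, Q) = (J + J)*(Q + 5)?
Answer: 70560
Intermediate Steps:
u(J, Q) = 2*J*(5 + Q) (u(J, Q) = (2*J)*(5 + Q) = 2*J*(5 + Q))
a = -147 (a = -7*21 = -147)
(u(-3, -1*(-3))*10)*a = ((2*(-3)*(5 - 1*(-3)))*10)*(-147) = ((2*(-3)*(5 + 3))*10)*(-147) = ((2*(-3)*8)*10)*(-147) = -48*10*(-147) = -480*(-147) = 70560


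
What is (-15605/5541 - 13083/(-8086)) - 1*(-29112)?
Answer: 1304295671785/44804526 ≈ 29111.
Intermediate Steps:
(-15605/5541 - 13083/(-8086)) - 1*(-29112) = (-15605*1/5541 - 13083*(-1/8086)) + 29112 = (-15605/5541 + 13083/8086) + 29112 = -53689127/44804526 + 29112 = 1304295671785/44804526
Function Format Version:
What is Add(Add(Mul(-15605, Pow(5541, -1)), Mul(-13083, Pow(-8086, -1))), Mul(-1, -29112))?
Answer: Rational(1304295671785, 44804526) ≈ 29111.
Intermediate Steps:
Add(Add(Mul(-15605, Pow(5541, -1)), Mul(-13083, Pow(-8086, -1))), Mul(-1, -29112)) = Add(Add(Mul(-15605, Rational(1, 5541)), Mul(-13083, Rational(-1, 8086))), 29112) = Add(Add(Rational(-15605, 5541), Rational(13083, 8086)), 29112) = Add(Rational(-53689127, 44804526), 29112) = Rational(1304295671785, 44804526)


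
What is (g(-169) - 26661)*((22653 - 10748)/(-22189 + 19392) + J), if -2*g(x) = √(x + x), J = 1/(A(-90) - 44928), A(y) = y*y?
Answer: 3896417497519/34335972 + 5699721781*I*√2/206015832 ≈ 1.1348e+5 + 39.126*I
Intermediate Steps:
A(y) = y²
J = -1/36828 (J = 1/((-90)² - 44928) = 1/(8100 - 44928) = 1/(-36828) = -1/36828 ≈ -2.7153e-5)
g(x) = -√2*√x/2 (g(x) = -√(x + x)/2 = -√2*√x/2)
(g(-169) - 26661)*((22653 - 10748)/(-22189 + 19392) + J) = (-√2*√(-169)/2 - 26661)*((22653 - 10748)/(-22189 + 19392) - 1/36828) = (-√2*13*I/2 - 26661)*(11905/(-2797) - 1/36828) = (-13*I*√2/2 - 26661)*(11905*(-1/2797) - 1/36828) = (-26661 - 13*I*√2/2)*(-11905/2797 - 1/36828) = (-26661 - 13*I*√2/2)*(-438440137/103007916) = 3896417497519/34335972 + 5699721781*I*√2/206015832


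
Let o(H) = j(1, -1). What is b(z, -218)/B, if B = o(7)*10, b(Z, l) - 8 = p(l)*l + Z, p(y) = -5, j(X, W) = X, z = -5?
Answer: 1093/10 ≈ 109.30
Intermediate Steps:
o(H) = 1
b(Z, l) = 8 + Z - 5*l (b(Z, l) = 8 + (-5*l + Z) = 8 + (Z - 5*l) = 8 + Z - 5*l)
B = 10 (B = 1*10 = 10)
b(z, -218)/B = (8 - 5 - 5*(-218))/10 = (8 - 5 + 1090)*(⅒) = 1093*(⅒) = 1093/10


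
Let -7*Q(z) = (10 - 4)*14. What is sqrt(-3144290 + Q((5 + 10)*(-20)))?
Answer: I*sqrt(3144302) ≈ 1773.2*I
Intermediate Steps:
Q(z) = -12 (Q(z) = -(10 - 4)*14/7 = -6*14/7 = -1/7*84 = -12)
sqrt(-3144290 + Q((5 + 10)*(-20))) = sqrt(-3144290 - 12) = sqrt(-3144302) = I*sqrt(3144302)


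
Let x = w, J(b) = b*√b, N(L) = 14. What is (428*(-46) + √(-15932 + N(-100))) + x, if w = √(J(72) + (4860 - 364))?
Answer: -19688 + 4*√(281 + 27*√2) + I*√15918 ≈ -19617.0 + 126.17*I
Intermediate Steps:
J(b) = b^(3/2)
w = √(4496 + 432*√2) (w = √(72^(3/2) + (4860 - 364)) = √(432*√2 + 4496) = √(4496 + 432*√2) ≈ 71.463)
x = 4*√(281 + 27*√2) ≈ 71.463
(428*(-46) + √(-15932 + N(-100))) + x = (428*(-46) + √(-15932 + 14)) + 4*√(281 + 27*√2) = (-19688 + √(-15918)) + 4*√(281 + 27*√2) = (-19688 + I*√15918) + 4*√(281 + 27*√2) = -19688 + 4*√(281 + 27*√2) + I*√15918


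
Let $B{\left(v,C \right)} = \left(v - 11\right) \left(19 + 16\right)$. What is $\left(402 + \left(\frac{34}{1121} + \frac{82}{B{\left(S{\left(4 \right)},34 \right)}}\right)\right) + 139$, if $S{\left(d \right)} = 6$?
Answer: $\frac{106044703}{196175} \approx 540.56$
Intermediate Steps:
$B{\left(v,C \right)} = -385 + 35 v$ ($B{\left(v,C \right)} = \left(-11 + v\right) 35 = -385 + 35 v$)
$\left(402 + \left(\frac{34}{1121} + \frac{82}{B{\left(S{\left(4 \right)},34 \right)}}\right)\right) + 139 = \left(402 + \left(\frac{34}{1121} + \frac{82}{-385 + 35 \cdot 6}\right)\right) + 139 = \left(402 + \left(34 \cdot \frac{1}{1121} + \frac{82}{-385 + 210}\right)\right) + 139 = \left(402 + \left(\frac{34}{1121} + \frac{82}{-175}\right)\right) + 139 = \left(402 + \left(\frac{34}{1121} + 82 \left(- \frac{1}{175}\right)\right)\right) + 139 = \left(402 + \left(\frac{34}{1121} - \frac{82}{175}\right)\right) + 139 = \left(402 - \frac{85972}{196175}\right) + 139 = \frac{78776378}{196175} + 139 = \frac{106044703}{196175}$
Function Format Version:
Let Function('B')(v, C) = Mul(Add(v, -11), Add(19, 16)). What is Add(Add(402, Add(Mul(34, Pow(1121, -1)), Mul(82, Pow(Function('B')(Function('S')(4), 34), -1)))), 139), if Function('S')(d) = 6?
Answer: Rational(106044703, 196175) ≈ 540.56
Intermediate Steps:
Function('B')(v, C) = Add(-385, Mul(35, v)) (Function('B')(v, C) = Mul(Add(-11, v), 35) = Add(-385, Mul(35, v)))
Add(Add(402, Add(Mul(34, Pow(1121, -1)), Mul(82, Pow(Function('B')(Function('S')(4), 34), -1)))), 139) = Add(Add(402, Add(Mul(34, Pow(1121, -1)), Mul(82, Pow(Add(-385, Mul(35, 6)), -1)))), 139) = Add(Add(402, Add(Mul(34, Rational(1, 1121)), Mul(82, Pow(Add(-385, 210), -1)))), 139) = Add(Add(402, Add(Rational(34, 1121), Mul(82, Pow(-175, -1)))), 139) = Add(Add(402, Add(Rational(34, 1121), Mul(82, Rational(-1, 175)))), 139) = Add(Add(402, Add(Rational(34, 1121), Rational(-82, 175))), 139) = Add(Add(402, Rational(-85972, 196175)), 139) = Add(Rational(78776378, 196175), 139) = Rational(106044703, 196175)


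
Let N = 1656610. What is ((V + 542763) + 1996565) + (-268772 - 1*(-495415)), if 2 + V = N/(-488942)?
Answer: 676198379094/244471 ≈ 2.7660e+6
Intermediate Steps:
V = -1317247/244471 (V = -2 + 1656610/(-488942) = -2 + 1656610*(-1/488942) = -2 - 828305/244471 = -1317247/244471 ≈ -5.3882)
((V + 542763) + 1996565) + (-268772 - 1*(-495415)) = ((-1317247/244471 + 542763) + 1996565) + (-268772 - 1*(-495415)) = (132688496126/244471 + 1996565) + (-268772 + 495415) = 620790738241/244471 + 226643 = 676198379094/244471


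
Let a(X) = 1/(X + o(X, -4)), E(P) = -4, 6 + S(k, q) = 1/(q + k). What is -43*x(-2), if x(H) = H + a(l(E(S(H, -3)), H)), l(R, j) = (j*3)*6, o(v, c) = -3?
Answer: 3397/39 ≈ 87.103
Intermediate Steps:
S(k, q) = -6 + 1/(k + q) (S(k, q) = -6 + 1/(q + k) = -6 + 1/(k + q))
l(R, j) = 18*j (l(R, j) = (3*j)*6 = 18*j)
a(X) = 1/(-3 + X) (a(X) = 1/(X - 3) = 1/(-3 + X))
x(H) = H + 1/(-3 + 18*H)
-43*x(-2) = -43*(-2 + 1/(-3 + 18*(-2))) = -43*(-2 + 1/(-3 - 36)) = -43*(-2 + 1/(-39)) = -43*(-2 - 1/39) = -43*(-79/39) = 3397/39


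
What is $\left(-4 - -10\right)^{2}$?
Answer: $36$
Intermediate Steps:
$\left(-4 - -10\right)^{2} = \left(-4 + 10\right)^{2} = 6^{2} = 36$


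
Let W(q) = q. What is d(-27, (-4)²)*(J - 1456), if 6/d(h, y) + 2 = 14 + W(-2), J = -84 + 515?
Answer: -615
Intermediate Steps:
J = 431
d(h, y) = ⅗ (d(h, y) = 6/(-2 + (14 - 2)) = 6/(-2 + 12) = 6/10 = 6*(⅒) = ⅗)
d(-27, (-4)²)*(J - 1456) = 3*(431 - 1456)/5 = (⅗)*(-1025) = -615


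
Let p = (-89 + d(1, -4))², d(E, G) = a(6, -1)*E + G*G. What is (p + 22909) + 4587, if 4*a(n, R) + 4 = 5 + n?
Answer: 521161/16 ≈ 32573.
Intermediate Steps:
a(n, R) = ¼ + n/4 (a(n, R) = -1 + (5 + n)/4 = -1 + (5/4 + n/4) = ¼ + n/4)
d(E, G) = G² + 7*E/4 (d(E, G) = (¼ + (¼)*6)*E + G*G = (¼ + 3/2)*E + G² = 7*E/4 + G² = G² + 7*E/4)
p = 81225/16 (p = (-89 + ((-4)² + (7/4)*1))² = (-89 + (16 + 7/4))² = (-89 + 71/4)² = (-285/4)² = 81225/16 ≈ 5076.6)
(p + 22909) + 4587 = (81225/16 + 22909) + 4587 = 447769/16 + 4587 = 521161/16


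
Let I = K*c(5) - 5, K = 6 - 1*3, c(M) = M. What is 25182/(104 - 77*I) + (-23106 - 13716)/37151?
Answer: -53336663/1374587 ≈ -38.802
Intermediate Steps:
K = 3 (K = 6 - 3 = 3)
I = 10 (I = 3*5 - 5 = 15 - 5 = 10)
25182/(104 - 77*I) + (-23106 - 13716)/37151 = 25182/(104 - 77*10) + (-23106 - 13716)/37151 = 25182/(104 - 770) - 36822*1/37151 = 25182/(-666) - 36822/37151 = 25182*(-1/666) - 36822/37151 = -1399/37 - 36822/37151 = -53336663/1374587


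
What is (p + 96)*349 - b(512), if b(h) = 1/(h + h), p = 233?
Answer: 117576703/1024 ≈ 1.1482e+5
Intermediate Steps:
b(h) = 1/(2*h)
(p + 96)*349 - b(512) = (233 + 96)*349 - 1/(2*512) = 329*349 - 1/(2*512) = 114821 - 1*1/1024 = 114821 - 1/1024 = 117576703/1024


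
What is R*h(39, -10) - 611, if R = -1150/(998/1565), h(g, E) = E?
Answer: 8693861/499 ≈ 17423.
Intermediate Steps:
R = -899875/499 (R = -1150/(998*(1/1565)) = -1150/998/1565 = -1150*1565/998 = -899875/499 ≈ -1803.4)
R*h(39, -10) - 611 = -899875/499*(-10) - 611 = 8998750/499 - 611 = 8693861/499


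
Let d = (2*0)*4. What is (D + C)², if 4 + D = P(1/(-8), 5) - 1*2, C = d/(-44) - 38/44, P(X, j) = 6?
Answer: 361/484 ≈ 0.74587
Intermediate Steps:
d = 0 (d = 0*4 = 0)
C = -19/22 (C = 0/(-44) - 38/44 = 0*(-1/44) - 38*1/44 = 0 - 19/22 = -19/22 ≈ -0.86364)
D = 0 (D = -4 + (6 - 1*2) = -4 + (6 - 2) = -4 + 4 = 0)
(D + C)² = (0 - 19/22)² = (-19/22)² = 361/484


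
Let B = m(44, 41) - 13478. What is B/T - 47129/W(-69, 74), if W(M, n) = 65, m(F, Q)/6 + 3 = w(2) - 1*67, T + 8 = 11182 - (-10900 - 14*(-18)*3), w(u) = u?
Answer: -502799306/692835 ≈ -725.71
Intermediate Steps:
T = 21318 (T = -8 + (11182 - (-10900 - 14*(-18)*3)) = -8 + (11182 - (-10900 + 252*3)) = -8 + (11182 - (-10900 + 756)) = -8 + (11182 - 1*(-10144)) = -8 + (11182 + 10144) = -8 + 21326 = 21318)
m(F, Q) = -408 (m(F, Q) = -18 + 6*(2 - 1*67) = -18 + 6*(2 - 67) = -18 + 6*(-65) = -18 - 390 = -408)
B = -13886 (B = -408 - 13478 = -13886)
B/T - 47129/W(-69, 74) = -13886/21318 - 47129/65 = -13886*1/21318 - 47129*1/65 = -6943/10659 - 47129/65 = -502799306/692835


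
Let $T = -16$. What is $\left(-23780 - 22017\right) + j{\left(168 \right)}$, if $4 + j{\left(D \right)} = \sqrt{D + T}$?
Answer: $-45801 + 2 \sqrt{38} \approx -45789.0$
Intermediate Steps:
$j{\left(D \right)} = -4 + \sqrt{-16 + D}$ ($j{\left(D \right)} = -4 + \sqrt{D - 16} = -4 + \sqrt{-16 + D}$)
$\left(-23780 - 22017\right) + j{\left(168 \right)} = \left(-23780 - 22017\right) - \left(4 - \sqrt{-16 + 168}\right) = -45797 - \left(4 - \sqrt{152}\right) = -45797 - \left(4 - 2 \sqrt{38}\right) = -45801 + 2 \sqrt{38}$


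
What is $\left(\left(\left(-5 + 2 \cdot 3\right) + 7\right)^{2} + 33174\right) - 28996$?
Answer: $4242$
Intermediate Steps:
$\left(\left(\left(-5 + 2 \cdot 3\right) + 7\right)^{2} + 33174\right) - 28996 = \left(\left(\left(-5 + 6\right) + 7\right)^{2} + 33174\right) - 28996 = \left(\left(1 + 7\right)^{2} + 33174\right) - 28996 = \left(8^{2} + 33174\right) - 28996 = \left(64 + 33174\right) - 28996 = 33238 - 28996 = 4242$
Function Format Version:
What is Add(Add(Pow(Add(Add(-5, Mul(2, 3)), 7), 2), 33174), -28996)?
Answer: 4242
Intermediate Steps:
Add(Add(Pow(Add(Add(-5, Mul(2, 3)), 7), 2), 33174), -28996) = Add(Add(Pow(Add(Add(-5, 6), 7), 2), 33174), -28996) = Add(Add(Pow(Add(1, 7), 2), 33174), -28996) = Add(Add(Pow(8, 2), 33174), -28996) = Add(Add(64, 33174), -28996) = Add(33238, -28996) = 4242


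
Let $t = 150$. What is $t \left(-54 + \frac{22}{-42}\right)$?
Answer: $- \frac{57250}{7} \approx -8178.6$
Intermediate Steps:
$t \left(-54 + \frac{22}{-42}\right) = 150 \left(-54 + \frac{22}{-42}\right) = 150 \left(-54 + 22 \left(- \frac{1}{42}\right)\right) = 150 \left(-54 - \frac{11}{21}\right) = 150 \left(- \frac{1145}{21}\right) = - \frac{57250}{7}$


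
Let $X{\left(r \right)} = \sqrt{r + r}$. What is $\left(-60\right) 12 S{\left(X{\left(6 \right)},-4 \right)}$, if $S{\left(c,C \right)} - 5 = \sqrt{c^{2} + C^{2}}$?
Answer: $-3600 - 1440 \sqrt{7} \approx -7409.9$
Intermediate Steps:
$X{\left(r \right)} = \sqrt{2} \sqrt{r}$ ($X{\left(r \right)} = \sqrt{2 r} = \sqrt{2} \sqrt{r}$)
$S{\left(c,C \right)} = 5 + \sqrt{C^{2} + c^{2}}$ ($S{\left(c,C \right)} = 5 + \sqrt{c^{2} + C^{2}} = 5 + \sqrt{C^{2} + c^{2}}$)
$\left(-60\right) 12 S{\left(X{\left(6 \right)},-4 \right)} = \left(-60\right) 12 \left(5 + \sqrt{\left(-4\right)^{2} + \left(\sqrt{2} \sqrt{6}\right)^{2}}\right) = - 720 \left(5 + \sqrt{16 + \left(2 \sqrt{3}\right)^{2}}\right) = - 720 \left(5 + \sqrt{16 + 12}\right) = - 720 \left(5 + \sqrt{28}\right) = - 720 \left(5 + 2 \sqrt{7}\right) = -3600 - 1440 \sqrt{7}$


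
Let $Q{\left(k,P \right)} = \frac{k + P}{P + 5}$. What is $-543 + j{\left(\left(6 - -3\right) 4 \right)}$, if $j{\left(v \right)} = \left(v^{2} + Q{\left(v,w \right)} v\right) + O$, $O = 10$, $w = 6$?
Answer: $\frac{9905}{11} \approx 900.45$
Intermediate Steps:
$Q{\left(k,P \right)} = \frac{P + k}{5 + P}$
$j{\left(v \right)} = 10 + v^{2} + v \left(\frac{6}{11} + \frac{v}{11}\right)$ ($j{\left(v \right)} = \left(v^{2} + \frac{6 + v}{5 + 6} v\right) + 10 = \left(v^{2} + \frac{6 + v}{11} v\right) + 10 = \left(v^{2} + \left(\frac{6}{11} + \frac{v}{11}\right) v\right) + 10 = \left(v^{2} + v \left(\frac{6}{11} + \frac{v}{11}\right)\right) + 10 = 10 + v^{2} + v \left(\frac{6}{11} + \frac{v}{11}\right)$)
$-543 + j{\left(\left(6 - -3\right) 4 \right)} = -543 + \left(10 + \frac{6 \left(6 - -3\right) 4}{11} + \frac{12 \left(\left(6 - -3\right) 4\right)^{2}}{11}\right) = -543 + \left(10 + \frac{6 \left(6 + 3\right) 4}{11} + \frac{12 \left(\left(6 + 3\right) 4\right)^{2}}{11}\right) = -543 + \left(10 + \frac{6 \cdot 9 \cdot 4}{11} + \frac{12 \left(9 \cdot 4\right)^{2}}{11}\right) = -543 + \left(10 + \frac{6}{11} \cdot 36 + \frac{12 \cdot 36^{2}}{11}\right) = -543 + \left(10 + \frac{216}{11} + \frac{12}{11} \cdot 1296\right) = -543 + \left(10 + \frac{216}{11} + \frac{15552}{11}\right) = -543 + \frac{15878}{11} = \frac{9905}{11}$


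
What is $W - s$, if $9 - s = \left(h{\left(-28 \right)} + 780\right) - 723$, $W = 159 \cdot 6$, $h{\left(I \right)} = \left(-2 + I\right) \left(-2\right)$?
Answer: $1062$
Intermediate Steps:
$h{\left(I \right)} = 4 - 2 I$
$W = 954$
$s = -108$ ($s = 9 - \left(\left(\left(4 - -56\right) + 780\right) - 723\right) = 9 - \left(\left(\left(4 + 56\right) + 780\right) - 723\right) = 9 - \left(\left(60 + 780\right) - 723\right) = 9 - \left(840 - 723\right) = 9 - 117 = -108$)
$W - s = 954 - -108 = 954 + 108 = 1062$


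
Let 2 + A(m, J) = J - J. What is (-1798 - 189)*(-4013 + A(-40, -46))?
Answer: 7977805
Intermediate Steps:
A(m, J) = -2 (A(m, J) = -2 + (J - J) = -2 + 0 = -2)
(-1798 - 189)*(-4013 + A(-40, -46)) = (-1798 - 189)*(-4013 - 2) = -1987*(-4015) = 7977805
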